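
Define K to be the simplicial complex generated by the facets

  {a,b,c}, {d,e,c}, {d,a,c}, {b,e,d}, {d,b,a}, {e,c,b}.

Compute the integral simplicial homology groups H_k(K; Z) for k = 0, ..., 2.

We work with the vertex ordering a < b < c < d < e. The simplices of K, each written with vertices in increasing order, are:

  0-simplices (5): a, b, c, d, e
  1-simplices (9): ab, ac, ad, bc, bd, be, cd, ce, de
  2-simplices (6): abc, abd, acd, bce, bde, cde

giving chain groups C_0 ≅ Z^5, C_1 ≅ Z^9, C_2 ≅ Z^6.

Boundary ∂_1: C_1 → C_0 maps an edge to its endpoints' difference, ∂[p,q] = q − p.
As a 5×9 matrix over Z this has rank 4, with invariant factors (1,1,1,1).

∂_2: C_2 → C_1 sends each 2-simplex [p,q,r] to [q,r] − [p,r] + [p,q]. For instance
  ∂bde = de − be + bd,
  ∂acd = cd − ad + ac.
The 9×6 boundary matrix has rank 5 and Smith normal form diag(1,1,1,1,1).

From H_k ≅ ker(∂_k) / im(∂_{k+1}) we obtain:

  H_0: rank C_0 − rank ∂_1 = 5 − 4 = 1, and the invariant factors of ∂_1 are all 1, so H_0 ≅ Z.
  H_1: rank ker ∂_1 − rank ∂_2 = (9 − 4) − 5 = 0, and the invariant factors of ∂_2 are all 1, so H_1 ≅ 0.
  H_2: rank ker ∂_2 − rank ∂_3 = (6 − 5) − 0 = 1, and there is no ∂_3, so H_2 ≅ Z.

As a check, the Euler characteristic is 5 − 9 + 6 = 2, which agrees with 1 − 0 + 1 = 2.
(K is a triangulation of the 2-sphere S^2.)

H_0 = Z,  H_1 = 0,  H_2 = Z.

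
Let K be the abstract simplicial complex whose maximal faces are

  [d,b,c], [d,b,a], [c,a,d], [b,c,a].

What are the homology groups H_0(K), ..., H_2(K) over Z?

H_0 ≅ Z,  H_1 = 0,  H_2 ≅ Z.

Order the vertices as a < b < c < d. Listing each simplex with vertices in this order, K has dimension 2 with simplices:

  0-simplices (4): a, b, c, d
  1-simplices (6): ab, ac, ad, bc, bd, cd
  2-simplices (4): abc, abd, acd, bcd

Hence C_0 ≅ Z^4, C_1 ≅ Z^6, C_2 ≅ Z^4.

Boundary ∂_1: C_1 → C_0 is given by ∂[p,q] = [q] − [p].
This gives a 4×6 integer matrix of rank 3; reducing to Smith normal form yields diagonal entries (1,1,1).

Boundary ∂_2: C_2 → C_1 sends each 2-simplex [p,q,r] to [q,r] − [p,r] + [p,q]. For instance
  ∂abd = bd − ad + ab,
  ∂bcd = cd − bd + bc.
The resulting 6×4 matrix has rank 3, and its Smith normal form has invariant factors (1,1,1).

Reading off H_k = ker ∂_k / im ∂_{k+1}:

  H_0: rank C_0 − rank ∂_1 = 4 − 3 = 1, and the invariant factors of ∂_1 are all 1, so H_0 = Z.
  H_1: rank ker ∂_1 − rank ∂_2 = (6 − 3) − 3 = 0, and the invariant factors of ∂_2 are all 1, so H_1 = 0.
  H_2: rank ker ∂_2 − rank ∂_3 = (4 − 3) − 0 = 1, and there is no ∂_3, so H_2 = Z.

As a check, the Euler characteristic is 4 − 6 + 4 = 2, which agrees with 1 − 0 + 1 = 2.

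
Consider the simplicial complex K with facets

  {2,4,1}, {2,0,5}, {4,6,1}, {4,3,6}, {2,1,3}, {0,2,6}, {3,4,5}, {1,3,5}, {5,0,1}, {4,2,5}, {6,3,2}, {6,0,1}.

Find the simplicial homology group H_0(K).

We work with the vertex ordering 0 < 1 < 2 < 3 < 4 < 5 < 6. The simplices of K, each written with vertices in increasing order, are:

  0-simplices (7): [0], [1], [2], [3], [4], [5], [6]
  1-simplices (18): [0,1], [0,2], [0,5], [0,6], [1,2], [1,3], [1,4], [1,5], [1,6], [2,3], [2,4], [2,5], [2,6], [3,4], [3,5], [3,6], [4,5], [4,6]
  2-simplices (12): [0,1,5], [0,1,6], [0,2,5], [0,2,6], [1,2,3], [1,2,4], [1,3,5], [1,4,6], [2,3,6], [2,4,5], [3,4,5], [3,4,6]

Hence C_0 ≅ Z^7, C_1 ≅ Z^18, C_2 ≅ Z^12.

∂_1: C_1 → C_0 maps an edge to its endpoints' difference, ∂[p,q] = q − p. For instance
  ∂[0,1] = [1] − [0].
This gives a 7×18 integer matrix of rank 6; reducing to Smith normal form yields diagonal entries (1,1,1,1,1,1).

∂_2: C_2 → C_1 sends each 2-simplex [p,q,r] to [q,r] − [p,r] + [p,q]. For instance
  ∂[0,2,5] = [2,5] − [0,5] + [0,2],
  ∂[2,3,6] = [3,6] − [2,6] + [2,3].
As a 18×12 matrix over Z this has rank 12, with invariant factors (1,1,1,1,1,1,1,1,1,1,1,2).

From H_k ≅ ker(∂_k) / im(∂_{k+1}) we obtain:

  H_0: rank C_0 − rank ∂_1 = 7 − 6 = 1, and the invariant factors of ∂_1 are all 1, so H_0 ≅ Z.

H_0 = Z.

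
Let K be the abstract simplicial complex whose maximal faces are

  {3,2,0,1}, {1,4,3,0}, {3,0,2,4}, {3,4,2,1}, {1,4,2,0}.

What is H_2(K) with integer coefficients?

Fix the vertex order 0 < 1 < 2 < 3 < 4 and write every simplex with vertices in increasing order. Then dim K = 3 and the simplices of K are:

  0-simplices (5): [0], [1], [2], [3], [4]
  1-simplices (10): [0,1], [0,2], [0,3], [0,4], [1,2], [1,3], [1,4], [2,3], [2,4], [3,4]
  2-simplices (10): [0,1,2], [0,1,3], [0,1,4], [0,2,3], [0,2,4], [0,3,4], [1,2,3], [1,2,4], [1,3,4], [2,3,4]
  3-simplices (5): [0,1,2,3], [0,1,2,4], [0,1,3,4], [0,2,3,4], [1,2,3,4]

giving chain groups C_0 ≅ Z^5, C_1 ≅ Z^10, C_2 ≅ Z^10, C_3 ≅ Z^5.

The boundary map ∂_1: C_1 → C_0 sends each edge [p,q] (with p < q) to q − p. For instance
  ∂[0,3] = [3] − [0].
The 5×10 boundary matrix has rank 4 and Smith normal form diag(1,1,1,1).

Boundary ∂_2: C_2 → C_1 acts by ∂[p,q,r] = [q,r] − [p,r] + [p,q]. For instance
  ∂[1,3,4] = [3,4] − [1,4] + [1,3],
  ∂[0,3,4] = [3,4] − [0,4] + [0,3].
The 10×10 boundary matrix has rank 6 and Smith normal form diag(1,1,1,1,1,1).

The boundary map ∂_3: C_3 → C_2 sends each 3-simplex σ to the alternating sum Σ_i (−1)^i (σ with its i-th vertex removed). For instance
  ∂[0,1,3,4] = [1,3,4] − [0,3,4] + [0,1,4] − [0,1,3],
  ∂[1,2,3,4] = [2,3,4] − [1,3,4] + [1,2,4] − [1,2,3].
The 10×5 boundary matrix has rank 4 and Smith normal form diag(1,1,1,1).

Computing H_k = (kernel of ∂_k) / (image of ∂_{k+1}):

  H_2: rank ker ∂_2 − rank ∂_3 = (10 − 6) − 4 = 0, and the invariant factors of ∂_3 are all 1, so H_2 = 0.

(K is a triangulation of the 3-sphere S^3.)

H_2 ≅ 0.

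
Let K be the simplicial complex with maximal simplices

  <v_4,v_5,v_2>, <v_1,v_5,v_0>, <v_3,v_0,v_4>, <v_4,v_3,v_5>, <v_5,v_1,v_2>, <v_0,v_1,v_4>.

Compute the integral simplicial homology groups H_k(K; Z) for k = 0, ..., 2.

We work with the vertex ordering v_0 < v_1 < v_2 < v_3 < v_4 < v_5. The simplices of K, each written with vertices in increasing order, are:

  0-simplices (6): [v_0], [v_1], [v_2], [v_3], [v_4], [v_5]
  1-simplices (12): [v_0,v_1], [v_0,v_3], [v_0,v_4], [v_0,v_5], [v_1,v_2], [v_1,v_4], [v_1,v_5], [v_2,v_4], [v_2,v_5], [v_3,v_4], [v_3,v_5], [v_4,v_5]
  2-simplices (6): [v_0,v_1,v_4], [v_0,v_1,v_5], [v_0,v_3,v_4], [v_1,v_2,v_5], [v_2,v_4,v_5], [v_3,v_4,v_5]

Hence C_0 ≅ Z^6, C_1 ≅ Z^12, C_2 ≅ Z^6.

The boundary map ∂_1: C_1 → C_0 sends each edge [p,q] (with p < q) to q − p.
This gives a 6×12 integer matrix of rank 5; reducing to Smith normal form yields diagonal entries (1,1,1,1,1).

Boundary ∂_2: C_2 → C_1 sends each 2-simplex [p,q,r] to [q,r] − [p,r] + [p,q]. For instance
  ∂[v_2,v_4,v_5] = [v_4,v_5] − [v_2,v_5] + [v_2,v_4],
  ∂[v_0,v_3,v_4] = [v_3,v_4] − [v_0,v_4] + [v_0,v_3].
The 12×6 boundary matrix has rank 6 and Smith normal form diag(1,1,1,1,1,1).

From H_k ≅ ker(∂_k) / im(∂_{k+1}) we obtain:

  H_0: rank C_0 − rank ∂_1 = 6 − 5 = 1, and the invariant factors of ∂_1 are all 1, so H_0 ≅ Z.
  H_1: rank ker ∂_1 − rank ∂_2 = (12 − 5) − 6 = 1, and the invariant factors of ∂_2 are all 1, so H_1 ≅ Z.
  H_2: rank ker ∂_2 − rank ∂_3 = (6 − 6) − 0 = 0, and there is no ∂_3, so H_2 ≅ 0.

H_0 ≅ Z,  H_1 ≅ Z,  H_2 = 0.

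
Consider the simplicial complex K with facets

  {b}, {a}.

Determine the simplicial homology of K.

K has 2 vertices.
rank ∂_0 = 0, rank ∂_1 = 0 ⇒ b_0 = 2 − 0 − 0 = 2. So H_0 = Z^2.

H_0 = Z^2.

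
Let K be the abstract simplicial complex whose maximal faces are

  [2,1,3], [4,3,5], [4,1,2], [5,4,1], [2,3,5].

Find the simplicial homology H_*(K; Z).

H_0 = Z,  H_1 = Z,  H_2 = 0.

We work with the vertex ordering 1 < 2 < 3 < 4 < 5. The simplices of K, each written with vertices in increasing order, are:

  0-simplices (5): [1], [2], [3], [4], [5]
  1-simplices (10): [1,2], [1,3], [1,4], [1,5], [2,3], [2,4], [2,5], [3,4], [3,5], [4,5]
  2-simplices (5): [1,2,3], [1,2,4], [1,4,5], [2,3,5], [3,4,5]

Hence C_0 ≅ Z^5, C_1 ≅ Z^10, C_2 ≅ Z^5.

Boundary ∂_1: C_1 → C_0 sends each edge [p,q] (with p < q) to q − p. For instance
  ∂[1,2] = [2] − [1].
As a 5×10 matrix over Z this has rank 4, with invariant factors (1,1,1,1).

The boundary map ∂_2: C_2 → C_1 acts by ∂[p,q,r] = [q,r] − [p,r] + [p,q]. For instance
  ∂[2,3,5] = [3,5] − [2,5] + [2,3],
  ∂[1,2,3] = [2,3] − [1,3] + [1,2].
This gives a 10×5 integer matrix of rank 5; reducing to Smith normal form yields diagonal entries (1,1,1,1,1).

Reading off H_k = ker ∂_k / im ∂_{k+1}:

  H_0: rank C_0 − rank ∂_1 = 5 − 4 = 1, and the invariant factors of ∂_1 are all 1, so H_0 ≅ Z.
  H_1: rank ker ∂_1 − rank ∂_2 = (10 − 4) − 5 = 1, and the invariant factors of ∂_2 are all 1, so H_1 ≅ Z.
  H_2: rank ker ∂_2 − rank ∂_3 = (5 − 5) − 0 = 0, and there is no ∂_3, so H_2 ≅ 0.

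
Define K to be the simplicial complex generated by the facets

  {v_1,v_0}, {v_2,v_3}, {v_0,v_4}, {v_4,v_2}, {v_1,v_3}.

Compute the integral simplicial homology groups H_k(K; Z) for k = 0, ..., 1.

We work with the vertex ordering v_0 < v_1 < v_2 < v_3 < v_4. The simplices of K, each written with vertices in increasing order, are:

  0-simplices (5): [v_0], [v_1], [v_2], [v_3], [v_4]
  1-simplices (5): [v_0,v_1], [v_0,v_4], [v_1,v_3], [v_2,v_3], [v_2,v_4]

so the chain groups are C_0 ≅ Z^5, C_1 ≅ Z^5.

The boundary map ∂_1: C_1 → C_0 is given by ∂[p,q] = [q] − [p]. For instance
  ∂[v_1,v_3] = [v_3] − [v_1].
As a 5×5 matrix over Z this has rank 4, with invariant factors (1,1,1,1).

Reading off H_k = ker ∂_k / im ∂_{k+1}:

  H_0: rank C_0 − rank ∂_1 = 5 − 4 = 1, and the invariant factors of ∂_1 are all 1, so H_0 ≅ Z.
  H_1: rank ker ∂_1 − rank ∂_2 = (5 − 4) − 0 = 1, and there is no ∂_2, so H_1 ≅ Z.

H_0 ≅ Z,  H_1 ≅ Z.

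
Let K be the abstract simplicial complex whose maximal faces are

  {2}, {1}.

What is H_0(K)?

We work with the vertex ordering 1 < 2. The simplices of K, each written with vertices in increasing order, are:

  0-simplices (2): [1], [2]

giving chain groups C_0 ≅ Z^2.

Reading off H_k = ker ∂_k / im ∂_{k+1}:

  H_0: rank C_0 − rank ∂_1 = 2 − 0 = 2, and there is no ∂_1, so H_0 = Z^2.

H_0 ≅ Z^2.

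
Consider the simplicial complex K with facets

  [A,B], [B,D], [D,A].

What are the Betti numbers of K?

b_0 = 1, b_1 = 1.

Take the total order A < B < D on the vertex set. Then K (dimension 1) consists of the simplices:

  0-simplices (3): A, B, D
  1-simplices (3): AB, AD, BD

Hence C_0 ≅ Z^3, C_1 ≅ Z^3.

Boundary ∂_1: C_1 → C_0 sends each edge [p,q] (with p < q) to q − p.
As a 3×3 matrix over Z this has rank 2, with invariant factors (1,1).

Now H_k = ker ∂_k / im ∂_{k+1}, so:

  H_0: rank C_0 − rank ∂_1 = 3 − 2 = 1, and the invariant factors of ∂_1 are all 1, so H_0 = Z.
  H_1: rank ker ∂_1 − rank ∂_2 = (3 − 2) − 0 = 1, and there is no ∂_2, so H_1 = Z.

Hence the Betti numbers are b_0 = 1, b_1 = 1.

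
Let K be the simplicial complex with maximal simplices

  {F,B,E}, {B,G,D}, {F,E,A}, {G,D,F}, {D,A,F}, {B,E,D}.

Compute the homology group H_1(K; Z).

We work with the vertex ordering A < B < D < E < F < G. The simplices of K, each written with vertices in increasing order, are:

  0-simplices (6): A, B, D, E, F, G
  1-simplices (12): AD, AE, AF, BD, BE, BF, BG, DE, DF, DG, EF, FG
  2-simplices (6): ADF, AEF, BDE, BDG, BEF, DFG

so the chain groups are C_0 ≅ Z^6, C_1 ≅ Z^12, C_2 ≅ Z^6.

∂_1: C_1 → C_0 sends each edge [p,q] (with p < q) to q − p. For instance
  ∂DE = E − D.
This gives a 6×12 integer matrix of rank 5; reducing to Smith normal form yields diagonal entries (1,1,1,1,1).

∂_2: C_2 → C_1 acts by ∂[p,q,r] = [q,r] − [p,r] + [p,q]. For instance
  ∂ADF = DF − AF + AD,
  ∂AEF = EF − AF + AE.
As a 12×6 matrix over Z this has rank 6, with invariant factors (1,1,1,1,1,1).

Now H_k = ker ∂_k / im ∂_{k+1}, so:

  H_1: rank ker ∂_1 − rank ∂_2 = (12 − 5) − 6 = 1, and the invariant factors of ∂_2 are all 1, so H_1 = Z.

(K is a triangulation of the cylinder S^1 x I.)

H_1 ≅ Z.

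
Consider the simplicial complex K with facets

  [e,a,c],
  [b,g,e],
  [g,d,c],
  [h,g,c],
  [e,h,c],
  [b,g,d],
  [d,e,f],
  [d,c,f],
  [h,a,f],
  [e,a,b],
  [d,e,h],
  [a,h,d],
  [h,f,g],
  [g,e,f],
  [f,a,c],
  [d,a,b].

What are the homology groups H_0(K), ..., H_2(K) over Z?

H_0 = Z,  H_1 = Z^2,  H_2 = Z.

Order the vertices as a < b < c < d < e < f < g < h. Listing each simplex with vertices in this order, K has dimension 2 with simplices:

  0-simplices (8): a, b, c, d, e, f, g, h
  1-simplices (24): ab, ac, ad, ae, af, ah, bd, be, bg, cd, ce, cf, cg, ch, de, df, dg, dh, ef, eg, eh, fg, fh, gh
  2-simplices (16): abd, abe, ace, acf, adh, afh, bdg, beg, cdf, cdg, ceh, cgh, def, deh, efg, fgh

giving chain groups C_0 ≅ Z^8, C_1 ≅ Z^24, C_2 ≅ Z^16.

The boundary map ∂_1: C_1 → C_0 is given by ∂[p,q] = [q] − [p].
This gives a 8×24 integer matrix of rank 7; reducing to Smith normal form yields diagonal entries (1,1,1,1,1,1,1).

∂_2: C_2 → C_1 acts by ∂[p,q,r] = [q,r] − [p,r] + [p,q]. For instance
  ∂def = ef − df + de,
  ∂adh = dh − ah + ad.
The resulting 24×16 matrix has rank 15, and its Smith normal form has invariant factors (1,1,1,1,1,1,1,1,1,1,1,1,1,1,1).

Now H_k = ker ∂_k / im ∂_{k+1}, so:

  H_0: rank C_0 − rank ∂_1 = 8 − 7 = 1, and the invariant factors of ∂_1 are all 1, so H_0 ≅ Z.
  H_1: rank ker ∂_1 − rank ∂_2 = (24 − 7) − 15 = 2, and the invariant factors of ∂_2 are all 1, so H_1 ≅ Z^2.
  H_2: rank ker ∂_2 − rank ∂_3 = (16 − 15) − 0 = 1, and there is no ∂_3, so H_2 ≅ Z.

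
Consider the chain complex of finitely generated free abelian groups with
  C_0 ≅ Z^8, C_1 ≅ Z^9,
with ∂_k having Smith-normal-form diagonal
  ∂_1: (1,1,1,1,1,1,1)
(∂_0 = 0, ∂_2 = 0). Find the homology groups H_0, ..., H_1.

H_0: b_0 = 8 − 0 − 7 = 1; torsion from ∂_1 factors > 1: none. So H_0 ≅ Z.
H_1: b_1 = 9 − 7 − 0 = 2; torsion from ∂_2 factors > 1: none. So H_1 ≅ Z^2.

H_0 ≅ Z,  H_1 ≅ Z^2.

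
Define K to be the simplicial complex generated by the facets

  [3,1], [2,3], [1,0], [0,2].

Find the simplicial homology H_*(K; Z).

H_0 ≅ Z,  H_1 ≅ Z.

We work with the vertex ordering 0 < 1 < 2 < 3. The simplices of K, each written with vertices in increasing order, are:

  0-simplices (4): [0], [1], [2], [3]
  1-simplices (4): [0,1], [0,2], [1,3], [2,3]

giving chain groups C_0 ≅ Z^4, C_1 ≅ Z^4.

The boundary map ∂_1: C_1 → C_0 maps an edge to its endpoints' difference, ∂[p,q] = q − p.
The 4×4 boundary matrix has rank 3 and Smith normal form diag(1,1,1).

Computing H_k = (kernel of ∂_k) / (image of ∂_{k+1}):

  H_0: rank C_0 − rank ∂_1 = 4 − 3 = 1, and the invariant factors of ∂_1 are all 1, so H_0 ≅ Z.
  H_1: rank ker ∂_1 − rank ∂_2 = (4 − 3) − 0 = 1, and there is no ∂_2, so H_1 ≅ Z.

As a check, the Euler characteristic is 4 − 4 = 0, which agrees with 1 − 1 = 0.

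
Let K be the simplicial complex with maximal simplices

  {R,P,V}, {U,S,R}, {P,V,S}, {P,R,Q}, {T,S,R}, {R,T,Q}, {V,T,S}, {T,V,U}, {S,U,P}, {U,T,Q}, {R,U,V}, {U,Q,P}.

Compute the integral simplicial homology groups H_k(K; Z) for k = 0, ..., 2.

Order the vertices as P < Q < R < S < T < U < V. Listing each simplex with vertices in this order, K has dimension 2 with simplices:

  0-simplices (7): P, Q, R, S, T, U, V
  1-simplices (18): PQ, PR, PS, PU, PV, QR, QT, QU, RS, RT, RU, RV, ST, SU, SV, TU, TV, UV
  2-simplices (12): PQR, PQU, PRV, PSU, PSV, QRT, QTU, RST, RSU, RUV, STV, TUV

so the chain groups are C_0 ≅ Z^7, C_1 ≅ Z^18, C_2 ≅ Z^12.

The boundary map ∂_1: C_1 → C_0 is given by ∂[p,q] = [q] − [p].
This gives a 7×18 integer matrix of rank 6; reducing to Smith normal form yields diagonal entries (1,1,1,1,1,1).

Boundary ∂_2: C_2 → C_1 maps a triangle to the signed sum of its edges. For instance
  ∂RST = ST − RT + RS,
  ∂RUV = UV − RV + RU.
As a 18×12 matrix over Z this has rank 12, with invariant factors (1,1,1,1,1,1,1,1,1,1,1,2).

Now H_k = ker ∂_k / im ∂_{k+1}, so:

  H_0: rank C_0 − rank ∂_1 = 7 − 6 = 1, and the invariant factors of ∂_1 are all 1, so H_0 = Z.
  H_1: rank ker ∂_1 − rank ∂_2 = (18 − 6) − 12 = 0, and ∂_2 has invariant factor 2 > 1, so H_1 = Z_2.
  H_2: rank ker ∂_2 − rank ∂_3 = (12 − 12) − 0 = 0, and there is no ∂_3, so H_2 = 0.

As a check, the Euler characteristic is 7 − 18 + 12 = 1, which agrees with 1 − 0 + 0 = 1.

H_0 = Z,  H_1 = Z_2,  H_2 = 0.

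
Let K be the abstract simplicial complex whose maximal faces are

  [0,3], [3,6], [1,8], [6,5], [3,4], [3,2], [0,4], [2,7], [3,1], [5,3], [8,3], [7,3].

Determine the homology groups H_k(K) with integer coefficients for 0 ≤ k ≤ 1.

H_0 ≅ Z,  H_1 ≅ Z^4.

Order the vertices as 0 < 1 < 2 < 3 < 4 < 5 < 6 < 7 < 8. Listing each simplex with vertices in this order, K has dimension 1 with simplices:

  0-simplices (9): [0], [1], [2], [3], [4], [5], [6], [7], [8]
  1-simplices (12): [0,3], [0,4], [1,3], [1,8], [2,3], [2,7], [3,4], [3,5], [3,6], [3,7], [3,8], [5,6]

Hence C_0 ≅ Z^9, C_1 ≅ Z^12.

The boundary map ∂_1: C_1 → C_0 sends each edge [p,q] (with p < q) to q − p. For instance
  ∂[5,6] = [6] − [5].
This gives a 9×12 integer matrix of rank 8; reducing to Smith normal form yields diagonal entries (1,1,1,1,1,1,1,1).

Computing H_k = (kernel of ∂_k) / (image of ∂_{k+1}):

  H_0: rank C_0 − rank ∂_1 = 9 − 8 = 1, and the invariant factors of ∂_1 are all 1, so H_0 ≅ Z.
  H_1: rank ker ∂_1 − rank ∂_2 = (12 − 8) − 0 = 4, and there is no ∂_2, so H_1 ≅ Z^4.

As a check, the Euler characteristic is 9 − 12 = -3, which agrees with 1 − 4 = -3.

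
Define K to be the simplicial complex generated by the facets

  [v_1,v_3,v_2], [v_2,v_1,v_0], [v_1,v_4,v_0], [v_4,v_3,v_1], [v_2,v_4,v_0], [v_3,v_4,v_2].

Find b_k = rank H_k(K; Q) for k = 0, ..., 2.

Order the vertices as v_0 < v_1 < v_2 < v_3 < v_4. Listing each simplex with vertices in this order, K has dimension 2 with simplices:

  0-simplices (5): [v_0], [v_1], [v_2], [v_3], [v_4]
  1-simplices (9): [v_0,v_1], [v_0,v_2], [v_0,v_4], [v_1,v_2], [v_1,v_3], [v_1,v_4], [v_2,v_3], [v_2,v_4], [v_3,v_4]
  2-simplices (6): [v_0,v_1,v_2], [v_0,v_1,v_4], [v_0,v_2,v_4], [v_1,v_2,v_3], [v_1,v_3,v_4], [v_2,v_3,v_4]

Hence C_0 ≅ Z^5, C_1 ≅ Z^9, C_2 ≅ Z^6.

The boundary map ∂_1: C_1 → C_0 sends each edge [p,q] (with p < q) to q − p. For instance
  ∂[v_0,v_2] = [v_2] − [v_0].
As a 5×9 matrix over Z this has rank 4, with invariant factors (1,1,1,1).

The boundary map ∂_2: C_2 → C_1 acts by ∂[p,q,r] = [q,r] − [p,r] + [p,q]. For instance
  ∂[v_1,v_2,v_3] = [v_2,v_3] − [v_1,v_3] + [v_1,v_2],
  ∂[v_0,v_2,v_4] = [v_2,v_4] − [v_0,v_4] + [v_0,v_2].
As a 9×6 matrix over Z this has rank 5, with invariant factors (1,1,1,1,1).

From H_k ≅ ker(∂_k) / im(∂_{k+1}) we obtain:

  H_0: rank C_0 − rank ∂_1 = 5 − 4 = 1, and the invariant factors of ∂_1 are all 1, so H_0 ≅ Z.
  H_1: rank ker ∂_1 − rank ∂_2 = (9 − 4) − 5 = 0, and the invariant factors of ∂_2 are all 1, so H_1 ≅ 0.
  H_2: rank ker ∂_2 − rank ∂_3 = (6 − 5) − 0 = 1, and there is no ∂_3, so H_2 ≅ Z.

Hence the Betti numbers are b_0 = 1, b_1 = 0, b_2 = 1.

b_0 = 1, b_1 = 0, b_2 = 1.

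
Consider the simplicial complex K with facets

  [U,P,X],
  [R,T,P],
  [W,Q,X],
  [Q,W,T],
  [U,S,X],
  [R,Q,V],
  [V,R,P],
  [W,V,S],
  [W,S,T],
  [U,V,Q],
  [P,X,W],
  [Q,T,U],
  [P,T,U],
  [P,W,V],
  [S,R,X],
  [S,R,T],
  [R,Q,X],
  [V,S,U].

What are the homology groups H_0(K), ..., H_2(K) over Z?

We work with the vertex ordering P < Q < R < S < T < U < V < W < X. The simplices of K, each written with vertices in increasing order, are:

  0-simplices (9): P, Q, R, S, T, U, V, W, X
  1-simplices (27): PR, PT, PU, PV, PW, PX, QR, QT, QU, QV, QW, QX, RS, RT, RV, RX, ST, SU, SV, SW, SX, TU, TW, UV, UX, VW, WX
  2-simplices (18): PRT, PRV, PTU, PUX, PVW, PWX, QRV, QRX, QTU, QTW, QUV, QWX, RST, RSX, STW, SUV, SUX, SVW

Hence C_0 ≅ Z^9, C_1 ≅ Z^27, C_2 ≅ Z^18.

∂_1: C_1 → C_0 maps an edge to its endpoints' difference, ∂[p,q] = q − p. For instance
  ∂QR = R − Q.
The 9×27 boundary matrix has rank 8 and Smith normal form diag(1,1,1,1,1,1,1,1).

The boundary map ∂_2: C_2 → C_1 acts by ∂[p,q,r] = [q,r] − [p,r] + [p,q]. For instance
  ∂QWX = WX − QX + QW,
  ∂RSX = SX − RX + RS.
The resulting 27×18 matrix has rank 17, and its Smith normal form has invariant factors (1,1,1,1,1,1,1,1,1,1,1,1,1,1,1,1,1).

From H_k ≅ ker(∂_k) / im(∂_{k+1}) we obtain:

  H_0: rank C_0 − rank ∂_1 = 9 − 8 = 1, and the invariant factors of ∂_1 are all 1, so H_0 ≅ Z.
  H_1: rank ker ∂_1 − rank ∂_2 = (27 − 8) − 17 = 2, and the invariant factors of ∂_2 are all 1, so H_1 ≅ Z^2.
  H_2: rank ker ∂_2 − rank ∂_3 = (18 − 17) − 0 = 1, and there is no ∂_3, so H_2 ≅ Z.

(K is a triangulation of the torus T^2.)

H_0 = Z,  H_1 = Z^2,  H_2 = Z.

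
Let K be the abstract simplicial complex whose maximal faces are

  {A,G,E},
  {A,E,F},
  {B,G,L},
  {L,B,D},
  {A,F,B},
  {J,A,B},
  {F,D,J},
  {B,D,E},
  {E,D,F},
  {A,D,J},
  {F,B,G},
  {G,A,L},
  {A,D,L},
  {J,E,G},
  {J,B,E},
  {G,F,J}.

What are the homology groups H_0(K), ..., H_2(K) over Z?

H_0 ≅ Z,  H_1 ≅ Z^2,  H_2 ≅ Z.

We work with the vertex ordering A < B < D < E < F < G < J < L. The simplices of K, each written with vertices in increasing order, are:

  0-simplices (8): A, B, D, E, F, G, J, L
  1-simplices (24): AB, AD, AE, AF, AG, AJ, AL, BD, BE, BF, BG, BJ, BL, DE, DF, DJ, DL, EF, EG, EJ, FG, FJ, GJ, GL
  2-simplices (16): ABF, ABJ, ADJ, ADL, AEF, AEG, AGL, BDE, BDL, BEJ, BFG, BGL, DEF, DFJ, EGJ, FGJ

so the chain groups are C_0 ≅ Z^8, C_1 ≅ Z^24, C_2 ≅ Z^16.

The boundary map ∂_1: C_1 → C_0 maps an edge to its endpoints' difference, ∂[p,q] = q − p. For instance
  ∂FG = G − F.
The resulting 8×24 matrix has rank 7, and its Smith normal form has invariant factors (1,1,1,1,1,1,1).

The boundary map ∂_2: C_2 → C_1 acts by ∂[p,q,r] = [q,r] − [p,r] + [p,q]. For instance
  ∂BEJ = EJ − BJ + BE,
  ∂BDL = DL − BL + BD.
As a 24×16 matrix over Z this has rank 15, with invariant factors (1,1,1,1,1,1,1,1,1,1,1,1,1,1,1).

Computing H_k = (kernel of ∂_k) / (image of ∂_{k+1}):

  H_0: rank C_0 − rank ∂_1 = 8 − 7 = 1, and the invariant factors of ∂_1 are all 1, so H_0 = Z.
  H_1: rank ker ∂_1 − rank ∂_2 = (24 − 7) − 15 = 2, and the invariant factors of ∂_2 are all 1, so H_1 = Z^2.
  H_2: rank ker ∂_2 − rank ∂_3 = (16 − 15) − 0 = 1, and there is no ∂_3, so H_2 = Z.

As a check, the Euler characteristic is 8 − 24 + 16 = 0, which agrees with 1 − 2 + 1 = 0.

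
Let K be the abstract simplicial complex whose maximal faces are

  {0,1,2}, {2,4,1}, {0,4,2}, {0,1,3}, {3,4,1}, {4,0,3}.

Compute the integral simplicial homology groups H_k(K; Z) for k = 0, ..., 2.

H_0 = Z,  H_1 = 0,  H_2 = Z.

Take the total order 0 < 1 < 2 < 3 < 4 on the vertex set. Then K (dimension 2) consists of the simplices:

  0-simplices (5): [0], [1], [2], [3], [4]
  1-simplices (9): [0,1], [0,2], [0,3], [0,4], [1,2], [1,3], [1,4], [2,4], [3,4]
  2-simplices (6): [0,1,2], [0,1,3], [0,2,4], [0,3,4], [1,2,4], [1,3,4]

giving chain groups C_0 ≅ Z^5, C_1 ≅ Z^9, C_2 ≅ Z^6.

Boundary ∂_1: C_1 → C_0 maps an edge to its endpoints' difference, ∂[p,q] = q − p. For instance
  ∂[3,4] = [4] − [3].
The 5×9 boundary matrix has rank 4 and Smith normal form diag(1,1,1,1).

The boundary map ∂_2: C_2 → C_1 maps a triangle to the signed sum of its edges. For instance
  ∂[0,2,4] = [2,4] − [0,4] + [0,2],
  ∂[1,2,4] = [2,4] − [1,4] + [1,2].
The 9×6 boundary matrix has rank 5 and Smith normal form diag(1,1,1,1,1).

Now H_k = ker ∂_k / im ∂_{k+1}, so:

  H_0: rank C_0 − rank ∂_1 = 5 − 4 = 1, and the invariant factors of ∂_1 are all 1, so H_0 = Z.
  H_1: rank ker ∂_1 − rank ∂_2 = (9 − 4) − 5 = 0, and the invariant factors of ∂_2 are all 1, so H_1 = 0.
  H_2: rank ker ∂_2 − rank ∂_3 = (6 − 5) − 0 = 1, and there is no ∂_3, so H_2 = Z.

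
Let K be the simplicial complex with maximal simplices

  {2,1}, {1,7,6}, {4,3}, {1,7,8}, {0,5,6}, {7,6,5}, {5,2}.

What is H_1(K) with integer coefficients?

H_1 = Z.

Take the total order 0 < 1 < 2 < 3 < 4 < 5 < 6 < 7 < 8 on the vertex set. Then K (dimension 2) consists of the simplices:

  0-simplices (9): [0], [1], [2], [3], [4], [5], [6], [7], [8]
  1-simplices (12): [0,5], [0,6], [1,2], [1,6], [1,7], [1,8], [2,5], [3,4], [5,6], [5,7], [6,7], [7,8]
  2-simplices (4): [0,5,6], [1,6,7], [1,7,8], [5,6,7]

giving chain groups C_0 ≅ Z^9, C_1 ≅ Z^12, C_2 ≅ Z^4.

The boundary map ∂_1: C_1 → C_0 maps an edge to its endpoints' difference, ∂[p,q] = q − p. For instance
  ∂[5,6] = [6] − [5].
The resulting 9×12 matrix has rank 7, and its Smith normal form has invariant factors (1,1,1,1,1,1,1).

∂_2: C_2 → C_1 sends each 2-simplex [p,q,r] to [q,r] − [p,r] + [p,q]. For instance
  ∂[1,7,8] = [7,8] − [1,8] + [1,7],
  ∂[0,5,6] = [5,6] − [0,6] + [0,5].
As a 12×4 matrix over Z this has rank 4, with invariant factors (1,1,1,1).

From H_k ≅ ker(∂_k) / im(∂_{k+1}) we obtain:

  H_1: rank ker ∂_1 − rank ∂_2 = (12 − 7) − 4 = 1, and the invariant factors of ∂_2 are all 1, so H_1 ≅ Z.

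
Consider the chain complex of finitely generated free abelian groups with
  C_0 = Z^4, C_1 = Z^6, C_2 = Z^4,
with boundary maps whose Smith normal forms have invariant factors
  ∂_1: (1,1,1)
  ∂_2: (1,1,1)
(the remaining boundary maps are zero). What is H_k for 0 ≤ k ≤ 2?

H_0: b_0 = 4 − 0 − 3 = 1; torsion from ∂_1 factors > 1: none. So H_0 ≅ Z.
H_1: b_1 = 6 − 3 − 3 = 0; torsion from ∂_2 factors > 1: none. So H_1 ≅ 0.
H_2: b_2 = 4 − 3 − 0 = 1; torsion from ∂_3 factors > 1: none. So H_2 ≅ Z.

H_0 ≅ Z,  H_1 = 0,  H_2 ≅ Z.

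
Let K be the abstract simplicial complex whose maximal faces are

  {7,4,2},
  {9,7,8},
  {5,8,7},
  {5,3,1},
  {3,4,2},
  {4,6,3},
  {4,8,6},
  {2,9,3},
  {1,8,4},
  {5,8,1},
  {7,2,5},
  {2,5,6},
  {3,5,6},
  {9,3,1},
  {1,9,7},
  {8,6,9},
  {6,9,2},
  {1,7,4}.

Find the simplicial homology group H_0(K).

We work with the vertex ordering 1 < 2 < 3 < 4 < 5 < 6 < 7 < 8 < 9. The simplices of K, each written with vertices in increasing order, are:

  0-simplices (9): [1], [2], [3], [4], [5], [6], [7], [8], [9]
  1-simplices (27): (27 of them)
  2-simplices (18): [1,3,5], [1,3,9], [1,4,7], [1,4,8], [1,5,8], [1,7,9], [2,3,4], [2,3,9], [2,4,7], [2,5,6], [2,5,7], [2,6,9], [3,4,6], [3,5,6], [4,6,8], [5,7,8], [6,8,9], [7,8,9]

giving chain groups C_0 ≅ Z^9, C_1 ≅ Z^27, C_2 ≅ Z^18.

∂_1: C_1 → C_0 is given by ∂[p,q] = [q] − [p]. For instance
  ∂[5,8] = [8] − [5].
The 9×27 boundary matrix has rank 8 and Smith normal form diag(1,1,1,1,1,1,1,1).

∂_2: C_2 → C_1 maps a triangle to the signed sum of its edges. For instance
  ∂[2,5,7] = [5,7] − [2,7] + [2,5],
  ∂[2,4,7] = [4,7] − [2,7] + [2,4].
As a 27×18 matrix over Z this has rank 18, with invariant factors (1,1,1,1,1,1,1,1,1,1,1,1,1,1,1,1,1,2).

From H_k ≅ ker(∂_k) / im(∂_{k+1}) we obtain:

  H_0: rank C_0 − rank ∂_1 = 9 − 8 = 1, and the invariant factors of ∂_1 are all 1, so H_0 = Z.

H_0 = Z.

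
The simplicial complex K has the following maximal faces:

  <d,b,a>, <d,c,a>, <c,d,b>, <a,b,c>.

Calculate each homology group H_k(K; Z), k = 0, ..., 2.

H_0 ≅ Z,  H_1 = 0,  H_2 ≅ Z.

Take the total order a < b < c < d on the vertex set. Then K (dimension 2) consists of the simplices:

  0-simplices (4): a, b, c, d
  1-simplices (6): ab, ac, ad, bc, bd, cd
  2-simplices (4): abc, abd, acd, bcd

Hence C_0 ≅ Z^4, C_1 ≅ Z^6, C_2 ≅ Z^4.

The boundary map ∂_1: C_1 → C_0 is given by ∂[p,q] = [q] − [p]. For instance
  ∂ac = c − a.
The 4×6 boundary matrix has rank 3 and Smith normal form diag(1,1,1).

∂_2: C_2 → C_1 sends each 2-simplex [p,q,r] to [q,r] − [p,r] + [p,q]. For instance
  ∂abd = bd − ad + ab,
  ∂abc = bc − ac + ab.
This gives a 6×4 integer matrix of rank 3; reducing to Smith normal form yields diagonal entries (1,1,1).

Reading off H_k = ker ∂_k / im ∂_{k+1}:

  H_0: rank C_0 − rank ∂_1 = 4 − 3 = 1, and the invariant factors of ∂_1 are all 1, so H_0 = Z.
  H_1: rank ker ∂_1 − rank ∂_2 = (6 − 3) − 3 = 0, and the invariant factors of ∂_2 are all 1, so H_1 = 0.
  H_2: rank ker ∂_2 − rank ∂_3 = (4 − 3) − 0 = 1, and there is no ∂_3, so H_2 = Z.

As a check, the Euler characteristic is 4 − 6 + 4 = 2, which agrees with 1 − 0 + 1 = 2.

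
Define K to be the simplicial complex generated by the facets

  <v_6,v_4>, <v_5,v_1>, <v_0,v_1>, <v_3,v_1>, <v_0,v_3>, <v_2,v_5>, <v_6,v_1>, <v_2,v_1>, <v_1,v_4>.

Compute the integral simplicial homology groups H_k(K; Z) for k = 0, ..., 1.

We work with the vertex ordering v_0 < v_1 < v_2 < v_3 < v_4 < v_5 < v_6. The simplices of K, each written with vertices in increasing order, are:

  0-simplices (7): [v_0], [v_1], [v_2], [v_3], [v_4], [v_5], [v_6]
  1-simplices (9): [v_0,v_1], [v_0,v_3], [v_1,v_2], [v_1,v_3], [v_1,v_4], [v_1,v_5], [v_1,v_6], [v_2,v_5], [v_4,v_6]

giving chain groups C_0 ≅ Z^7, C_1 ≅ Z^9.

The boundary map ∂_1: C_1 → C_0 maps an edge to its endpoints' difference, ∂[p,q] = q − p. For instance
  ∂[v_1,v_2] = [v_2] − [v_1].
The 7×9 boundary matrix has rank 6 and Smith normal form diag(1,1,1,1,1,1).

Now H_k = ker ∂_k / im ∂_{k+1}, so:

  H_0: rank C_0 − rank ∂_1 = 7 − 6 = 1, and the invariant factors of ∂_1 are all 1, so H_0 ≅ Z.
  H_1: rank ker ∂_1 − rank ∂_2 = (9 − 6) − 0 = 3, and there is no ∂_2, so H_1 ≅ Z^3.

(K is a triangulation of a wedge of 3 circles.)

H_0 ≅ Z,  H_1 ≅ Z^3.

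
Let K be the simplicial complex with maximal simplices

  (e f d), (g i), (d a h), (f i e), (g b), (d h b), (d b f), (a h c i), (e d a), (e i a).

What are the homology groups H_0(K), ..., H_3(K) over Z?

Fix the vertex order a < b < c < d < e < f < g < h < i and write every simplex with vertices in increasing order. Then dim K = 3 and the simplices of K are:

  0-simplices (9): a, b, c, d, e, f, g, h, i
  1-simplices (19): ac, ad, ae, ah, ai, bd, bf, bg, bh, ch, ci, de, df, dh, ef, ei, fi, gi, hi
  2-simplices (11): ach, aci, ade, adh, aei, ahi, bdf, bdh, chi, def, efi
  3-simplices (1): achi

Hence C_0 ≅ Z^9, C_1 ≅ Z^19, C_2 ≅ Z^11, C_3 ≅ Z^1.

∂_1: C_1 → C_0 is given by ∂[p,q] = [q] − [p].
The 9×19 boundary matrix has rank 8 and Smith normal form diag(1,1,1,1,1,1,1,1).

Boundary ∂_2: C_2 → C_1 sends each 2-simplex [p,q,r] to [q,r] − [p,r] + [p,q]. For instance
  ∂def = ef − df + de,
  ∂ach = ch − ah + ac.
The 19×11 boundary matrix has rank 10 and Smith normal form diag(1,1,1,1,1,1,1,1,1,1).

The boundary map ∂_3: C_3 → C_2 sends each 3-simplex σ to the alternating sum Σ_i (−1)^i (σ with its i-th vertex removed). For instance
  ∂achi = chi − ahi + aci − ach.
The resulting 11×1 matrix has rank 1, and its Smith normal form has invariant factors (1).

From H_k ≅ ker(∂_k) / im(∂_{k+1}) we obtain:

  H_0: rank C_0 − rank ∂_1 = 9 − 8 = 1, and the invariant factors of ∂_1 are all 1, so H_0 ≅ Z.
  H_1: rank ker ∂_1 − rank ∂_2 = (19 − 8) − 10 = 1, and the invariant factors of ∂_2 are all 1, so H_1 ≅ Z.
  H_2: rank ker ∂_2 − rank ∂_3 = (11 − 10) − 1 = 0, and the invariant factors of ∂_3 are all 1, so H_2 ≅ 0.
  H_3: rank ker ∂_3 − rank ∂_4 = (1 − 1) − 0 = 0, and there is no ∂_4, so H_3 ≅ 0.

H_0 = Z,  H_1 = Z,  H_2 = 0,  H_3 = 0.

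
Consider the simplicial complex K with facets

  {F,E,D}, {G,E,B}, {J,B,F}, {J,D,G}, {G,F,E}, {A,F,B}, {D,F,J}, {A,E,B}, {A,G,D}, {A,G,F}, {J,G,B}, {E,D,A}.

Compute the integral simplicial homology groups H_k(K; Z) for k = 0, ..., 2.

H_0 = Z,  H_1 = Z_2,  H_2 = 0.

We work with the vertex ordering A < B < D < E < F < G < J. The simplices of K, each written with vertices in increasing order, are:

  0-simplices (7): A, B, D, E, F, G, J
  1-simplices (18): AB, AD, AE, AF, AG, BE, BF, BG, BJ, DE, DF, DG, DJ, EF, EG, FG, FJ, GJ
  2-simplices (12): ABE, ABF, ADE, ADG, AFG, BEG, BFJ, BGJ, DEF, DFJ, DGJ, EFG

Hence C_0 ≅ Z^7, C_1 ≅ Z^18, C_2 ≅ Z^12.

∂_1: C_1 → C_0 maps an edge to its endpoints' difference, ∂[p,q] = q − p. For instance
  ∂BE = E − B.
The resulting 7×18 matrix has rank 6, and its Smith normal form has invariant factors (1,1,1,1,1,1).

The boundary map ∂_2: C_2 → C_1 acts by ∂[p,q,r] = [q,r] − [p,r] + [p,q]. For instance
  ∂ADG = DG − AG + AD,
  ∂ADE = DE − AE + AD.
As a 18×12 matrix over Z this has rank 12, with invariant factors (1,1,1,1,1,1,1,1,1,1,1,2).

Reading off H_k = ker ∂_k / im ∂_{k+1}:

  H_0: rank C_0 − rank ∂_1 = 7 − 6 = 1, and the invariant factors of ∂_1 are all 1, so H_0 = Z.
  H_1: rank ker ∂_1 − rank ∂_2 = (18 − 6) − 12 = 0, and ∂_2 has invariant factor 2 > 1, so H_1 = Z_2.
  H_2: rank ker ∂_2 − rank ∂_3 = (12 − 12) − 0 = 0, and there is no ∂_3, so H_2 = 0.

As a check, the Euler characteristic is 7 − 18 + 12 = 1, which agrees with 1 − 0 + 0 = 1.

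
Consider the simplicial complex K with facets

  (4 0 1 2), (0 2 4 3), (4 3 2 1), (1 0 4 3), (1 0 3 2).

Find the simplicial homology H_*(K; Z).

We work with the vertex ordering 0 < 1 < 2 < 3 < 4. The simplices of K, each written with vertices in increasing order, are:

  0-simplices (5): [0], [1], [2], [3], [4]
  1-simplices (10): [0,1], [0,2], [0,3], [0,4], [1,2], [1,3], [1,4], [2,3], [2,4], [3,4]
  2-simplices (10): [0,1,2], [0,1,3], [0,1,4], [0,2,3], [0,2,4], [0,3,4], [1,2,3], [1,2,4], [1,3,4], [2,3,4]
  3-simplices (5): [0,1,2,3], [0,1,2,4], [0,1,3,4], [0,2,3,4], [1,2,3,4]

giving chain groups C_0 ≅ Z^5, C_1 ≅ Z^10, C_2 ≅ Z^10, C_3 ≅ Z^5.

The boundary map ∂_1: C_1 → C_0 sends each edge [p,q] (with p < q) to q − p.
The 5×10 boundary matrix has rank 4 and Smith normal form diag(1,1,1,1).

Boundary ∂_2: C_2 → C_1 sends each 2-simplex [p,q,r] to [q,r] − [p,r] + [p,q]. For instance
  ∂[0,2,3] = [2,3] − [0,3] + [0,2],
  ∂[1,2,4] = [2,4] − [1,4] + [1,2].
The resulting 10×10 matrix has rank 6, and its Smith normal form has invariant factors (1,1,1,1,1,1).

The boundary map ∂_3: C_3 → C_2 sends each 3-simplex σ to the alternating sum Σ_i (−1)^i (σ with its i-th vertex removed). For instance
  ∂[0,1,2,4] = [1,2,4] − [0,2,4] + [0,1,4] − [0,1,2],
  ∂[0,1,2,3] = [1,2,3] − [0,2,3] + [0,1,3] − [0,1,2].
This gives a 10×5 integer matrix of rank 4; reducing to Smith normal form yields diagonal entries (1,1,1,1).

From H_k ≅ ker(∂_k) / im(∂_{k+1}) we obtain:

  H_0: rank C_0 − rank ∂_1 = 5 − 4 = 1, and the invariant factors of ∂_1 are all 1, so H_0 ≅ Z.
  H_1: rank ker ∂_1 − rank ∂_2 = (10 − 4) − 6 = 0, and the invariant factors of ∂_2 are all 1, so H_1 ≅ 0.
  H_2: rank ker ∂_2 − rank ∂_3 = (10 − 6) − 4 = 0, and the invariant factors of ∂_3 are all 1, so H_2 ≅ 0.
  H_3: rank ker ∂_3 − rank ∂_4 = (5 − 4) − 0 = 1, and there is no ∂_4, so H_3 ≅ Z.

As a check, the Euler characteristic is 5 − 10 + 10 − 5 = 0, which agrees with 1 − 0 + 0 − 1 = 0.

H_0 = Z,  H_1 = 0,  H_2 = 0,  H_3 = Z.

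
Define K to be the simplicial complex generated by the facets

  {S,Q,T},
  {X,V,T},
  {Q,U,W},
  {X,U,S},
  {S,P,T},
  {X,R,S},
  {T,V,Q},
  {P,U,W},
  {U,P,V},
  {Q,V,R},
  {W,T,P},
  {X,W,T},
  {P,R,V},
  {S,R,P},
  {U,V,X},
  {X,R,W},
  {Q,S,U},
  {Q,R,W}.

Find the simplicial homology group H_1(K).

H_1 = Z^2.

Take the total order P < Q < R < S < T < U < V < W < X on the vertex set. Then K (dimension 2) consists of the simplices:

  0-simplices (9): P, Q, R, S, T, U, V, W, X
  1-simplices (27): PR, PS, PT, PU, PV, PW, QR, QS, QT, QU, QV, QW, RS, RV, RW, RX, ST, SU, SX, TV, TW, TX, UV, UW, UX, VX, WX
  2-simplices (18): PRS, PRV, PST, PTW, PUV, PUW, QRV, QRW, QST, QSU, QTV, QUW, RSX, RWX, SUX, TVX, TWX, UVX

giving chain groups C_0 ≅ Z^9, C_1 ≅ Z^27, C_2 ≅ Z^18.

Boundary ∂_1: C_1 → C_0 sends each edge [p,q] (with p < q) to q − p.
As a 9×27 matrix over Z this has rank 8, with invariant factors (1,1,1,1,1,1,1,1).

The boundary map ∂_2: C_2 → C_1 acts by ∂[p,q,r] = [q,r] − [p,r] + [p,q]. For instance
  ∂PTW = TW − PW + PT,
  ∂TVX = VX − TX + TV.
This gives a 27×18 integer matrix of rank 17; reducing to Smith normal form yields diagonal entries (1,1,1,1,1,1,1,1,1,1,1,1,1,1,1,1,1).

Reading off H_k = ker ∂_k / im ∂_{k+1}:

  H_1: rank ker ∂_1 − rank ∂_2 = (27 − 8) − 17 = 2, and the invariant factors of ∂_2 are all 1, so H_1 = Z^2.

(K is a triangulation of the torus T^2.)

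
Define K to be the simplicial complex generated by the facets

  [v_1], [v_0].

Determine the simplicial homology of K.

H_0 = Z^2.

We work with the vertex ordering v_0 < v_1. The simplices of K, each written with vertices in increasing order, are:

  0-simplices (2): [v_0], [v_1]

Hence C_0 ≅ Z^2.

Reading off H_k = ker ∂_k / im ∂_{k+1}:

  H_0: rank C_0 − rank ∂_1 = 2 − 0 = 2, and there is no ∂_1, so H_0 ≅ Z^2.

(K is a triangulation of a set of 2 points.)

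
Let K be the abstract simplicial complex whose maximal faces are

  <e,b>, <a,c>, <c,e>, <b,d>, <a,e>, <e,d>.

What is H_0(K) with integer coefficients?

H_0 = Z.

We work with the vertex ordering a < b < c < d < e. The simplices of K, each written with vertices in increasing order, are:

  0-simplices (5): a, b, c, d, e
  1-simplices (6): ac, ae, bd, be, ce, de

Hence C_0 ≅ Z^5, C_1 ≅ Z^6.

The boundary map ∂_1: C_1 → C_0 maps an edge to its endpoints' difference, ∂[p,q] = q − p. For instance
  ∂ae = e − a.
This gives a 5×6 integer matrix of rank 4; reducing to Smith normal form yields diagonal entries (1,1,1,1).

From H_k ≅ ker(∂_k) / im(∂_{k+1}) we obtain:

  H_0: rank C_0 − rank ∂_1 = 5 − 4 = 1, and the invariant factors of ∂_1 are all 1, so H_0 = Z.

(K is a triangulation of a wedge of 2 circles.)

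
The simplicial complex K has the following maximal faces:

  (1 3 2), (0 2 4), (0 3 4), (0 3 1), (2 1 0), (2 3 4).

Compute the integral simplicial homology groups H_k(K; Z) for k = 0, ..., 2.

H_0 = Z,  H_1 = 0,  H_2 = Z.

We work with the vertex ordering 0 < 1 < 2 < 3 < 4. The simplices of K, each written with vertices in increasing order, are:

  0-simplices (5): [0], [1], [2], [3], [4]
  1-simplices (9): [0,1], [0,2], [0,3], [0,4], [1,2], [1,3], [2,3], [2,4], [3,4]
  2-simplices (6): [0,1,2], [0,1,3], [0,2,4], [0,3,4], [1,2,3], [2,3,4]

giving chain groups C_0 ≅ Z^5, C_1 ≅ Z^9, C_2 ≅ Z^6.

Boundary ∂_1: C_1 → C_0 sends each edge [p,q] (with p < q) to q − p. For instance
  ∂[0,3] = [3] − [0].
The resulting 5×9 matrix has rank 4, and its Smith normal form has invariant factors (1,1,1,1).

The boundary map ∂_2: C_2 → C_1 sends each 2-simplex [p,q,r] to [q,r] − [p,r] + [p,q]. For instance
  ∂[1,2,3] = [2,3] − [1,3] + [1,2],
  ∂[2,3,4] = [3,4] − [2,4] + [2,3].
As a 9×6 matrix over Z this has rank 5, with invariant factors (1,1,1,1,1).

Reading off H_k = ker ∂_k / im ∂_{k+1}:

  H_0: rank C_0 − rank ∂_1 = 5 − 4 = 1, and the invariant factors of ∂_1 are all 1, so H_0 = Z.
  H_1: rank ker ∂_1 − rank ∂_2 = (9 − 4) − 5 = 0, and the invariant factors of ∂_2 are all 1, so H_1 = 0.
  H_2: rank ker ∂_2 − rank ∂_3 = (6 − 5) − 0 = 1, and there is no ∂_3, so H_2 = Z.

As a check, the Euler characteristic is 5 − 9 + 6 = 2, which agrees with 1 − 0 + 1 = 2.
(K is a triangulation of the 2-sphere S^2.)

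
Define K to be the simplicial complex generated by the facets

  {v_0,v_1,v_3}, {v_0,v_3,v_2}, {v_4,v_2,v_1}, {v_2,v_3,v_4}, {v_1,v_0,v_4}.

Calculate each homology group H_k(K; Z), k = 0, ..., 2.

Fix the vertex order v_0 < v_1 < v_2 < v_3 < v_4 and write every simplex with vertices in increasing order. Then dim K = 2 and the simplices of K are:

  0-simplices (5): [v_0], [v_1], [v_2], [v_3], [v_4]
  1-simplices (10): [v_0,v_1], [v_0,v_2], [v_0,v_3], [v_0,v_4], [v_1,v_2], [v_1,v_3], [v_1,v_4], [v_2,v_3], [v_2,v_4], [v_3,v_4]
  2-simplices (5): [v_0,v_1,v_3], [v_0,v_1,v_4], [v_0,v_2,v_3], [v_1,v_2,v_4], [v_2,v_3,v_4]

so the chain groups are C_0 ≅ Z^5, C_1 ≅ Z^10, C_2 ≅ Z^5.

Boundary ∂_1: C_1 → C_0 sends each edge [p,q] (with p < q) to q − p.
This gives a 5×10 integer matrix of rank 4; reducing to Smith normal form yields diagonal entries (1,1,1,1).

Boundary ∂_2: C_2 → C_1 maps a triangle to the signed sum of its edges. For instance
  ∂[v_0,v_1,v_3] = [v_1,v_3] − [v_0,v_3] + [v_0,v_1],
  ∂[v_0,v_1,v_4] = [v_1,v_4] − [v_0,v_4] + [v_0,v_1].
As a 10×5 matrix over Z this has rank 5, with invariant factors (1,1,1,1,1).

Reading off H_k = ker ∂_k / im ∂_{k+1}:

  H_0: rank C_0 − rank ∂_1 = 5 − 4 = 1, and the invariant factors of ∂_1 are all 1, so H_0 ≅ Z.
  H_1: rank ker ∂_1 − rank ∂_2 = (10 − 4) − 5 = 1, and the invariant factors of ∂_2 are all 1, so H_1 ≅ Z.
  H_2: rank ker ∂_2 − rank ∂_3 = (5 − 5) − 0 = 0, and there is no ∂_3, so H_2 ≅ 0.

As a check, the Euler characteristic is 5 − 10 + 5 = 0, which agrees with 1 − 1 + 0 = 0.

H_0 = Z,  H_1 = Z,  H_2 = 0.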